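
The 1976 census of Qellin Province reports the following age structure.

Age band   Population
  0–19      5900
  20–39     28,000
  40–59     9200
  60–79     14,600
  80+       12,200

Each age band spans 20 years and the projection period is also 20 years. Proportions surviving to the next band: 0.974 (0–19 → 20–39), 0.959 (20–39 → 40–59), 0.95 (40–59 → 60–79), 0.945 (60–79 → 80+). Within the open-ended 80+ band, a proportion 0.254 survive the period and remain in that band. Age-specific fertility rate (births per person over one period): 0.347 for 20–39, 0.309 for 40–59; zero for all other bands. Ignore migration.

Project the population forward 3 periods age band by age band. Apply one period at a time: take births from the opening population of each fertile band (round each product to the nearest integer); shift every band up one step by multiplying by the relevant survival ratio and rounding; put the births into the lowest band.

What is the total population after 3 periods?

Let group 1 be 0–19 through group 5 = 80+.
Period 1.
Births: 28000 × 0.347 = 9716 ; 9200 × 0.309 = 2843 → 12559
Group 2: 5900 × 0.974 = 5747
Group 3: 28000 × 0.959 = 26852
Group 4: 9200 × 0.95 = 8740
Group 5: 14600 × 0.945 + 12200 × 0.254 = 13797 + 3099 = 16896
End of period: [12559, 5747, 26852, 8740, 16896]
Period 2.
Births: 5747 × 0.347 = 1994 ; 26852 × 0.309 = 8297 → 10291
Group 2: 12559 × 0.974 = 12232
Group 3: 5747 × 0.959 = 5511
Group 4: 26852 × 0.95 = 25509
Group 5: 8740 × 0.945 + 16896 × 0.254 = 8259 + 4292 = 12551
End of period: [10291, 12232, 5511, 25509, 12551]
Period 3.
Births: 12232 × 0.347 = 4245 ; 5511 × 0.309 = 1703 → 5948
Group 2: 10291 × 0.974 = 10023
Group 3: 12232 × 0.959 = 11730
Group 4: 5511 × 0.95 = 5235
Group 5: 25509 × 0.945 + 12551 × 0.254 = 24106 + 3188 = 27294
End of period: [5948, 10023, 11730, 5235, 27294]
Total after period 3: 5948 + 10023 + 11730 + 5235 + 27294 = 60230

60230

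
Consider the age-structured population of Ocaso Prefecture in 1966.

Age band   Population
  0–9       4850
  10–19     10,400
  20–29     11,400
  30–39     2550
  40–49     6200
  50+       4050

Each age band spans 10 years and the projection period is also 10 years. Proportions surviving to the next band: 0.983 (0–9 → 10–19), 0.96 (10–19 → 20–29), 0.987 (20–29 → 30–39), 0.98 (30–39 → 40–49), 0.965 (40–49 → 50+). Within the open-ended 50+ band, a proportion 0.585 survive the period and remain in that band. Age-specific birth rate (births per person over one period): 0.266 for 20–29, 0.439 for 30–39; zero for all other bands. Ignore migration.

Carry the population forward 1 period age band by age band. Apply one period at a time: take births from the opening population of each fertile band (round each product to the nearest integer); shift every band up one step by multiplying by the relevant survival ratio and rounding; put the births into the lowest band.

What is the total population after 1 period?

41006

Period 1:
Births: 11400 × 0.266 = 3032, 2550 × 0.439 = 1119 — total 4151
10–19: 4850 × 0.983 = 4768
20–29: 10400 × 0.96 = 9984
30–39: 11400 × 0.987 = 11252
40–49: 2550 × 0.98 = 2499
50+: 6200 × 0.965 + 4050 × 0.585 = 5983 + 2369 = 8352
→ [4151, 4768, 9984, 11252, 2499, 8352]
Total after period 1: 4151 + 4768 + 9984 + 11252 + 2499 + 8352 = 41006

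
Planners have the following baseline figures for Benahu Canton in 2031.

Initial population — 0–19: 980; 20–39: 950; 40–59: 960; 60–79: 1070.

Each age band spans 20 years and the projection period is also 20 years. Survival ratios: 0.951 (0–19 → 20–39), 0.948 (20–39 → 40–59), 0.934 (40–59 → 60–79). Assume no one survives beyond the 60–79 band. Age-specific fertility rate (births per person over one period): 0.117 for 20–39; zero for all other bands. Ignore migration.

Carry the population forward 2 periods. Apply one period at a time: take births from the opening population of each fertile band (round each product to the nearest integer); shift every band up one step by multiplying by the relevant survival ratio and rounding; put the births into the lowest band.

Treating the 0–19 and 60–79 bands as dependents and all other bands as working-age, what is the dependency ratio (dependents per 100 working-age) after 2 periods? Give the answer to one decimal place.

[period 1]
Births: 950 × 0.117 = 111
20–39: 980 × 0.951 = 932
40–59: 950 × 0.948 = 901
60–79: 960 × 0.934 = 897
→ [111, 932, 901, 897]
[period 2]
Births: 932 × 0.117 = 109
20–39: 111 × 0.951 = 106
40–59: 932 × 0.948 = 884
60–79: 901 × 0.934 = 842
→ [109, 106, 884, 842]
Dependents (band 0–19 + band 60–79) = 109 + 842 = 951; working-age = 990; ratio = 951/990 × 100 = 96.1

96.1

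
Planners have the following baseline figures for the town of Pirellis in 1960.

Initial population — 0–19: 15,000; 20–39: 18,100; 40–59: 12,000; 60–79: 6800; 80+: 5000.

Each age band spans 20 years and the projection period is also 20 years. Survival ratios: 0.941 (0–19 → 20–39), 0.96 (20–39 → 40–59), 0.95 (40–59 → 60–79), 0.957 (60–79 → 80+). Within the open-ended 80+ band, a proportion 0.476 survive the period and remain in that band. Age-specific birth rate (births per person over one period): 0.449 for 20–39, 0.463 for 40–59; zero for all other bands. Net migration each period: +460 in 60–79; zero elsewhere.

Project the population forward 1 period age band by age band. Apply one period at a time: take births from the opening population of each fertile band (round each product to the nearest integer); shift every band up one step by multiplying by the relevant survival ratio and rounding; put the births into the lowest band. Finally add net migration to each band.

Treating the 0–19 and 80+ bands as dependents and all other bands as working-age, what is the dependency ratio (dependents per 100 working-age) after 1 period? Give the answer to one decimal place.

After projecting period 1:
Births: 18100 × 0.449 = 8127 ; 12000 × 0.463 = 5556 ⇒ total 13683
20–39: 15000 × 0.941 = 14115
40–59: 18100 × 0.96 = 17376
60–79: 12000 × 0.95 = 11400
80+: 6800 × 0.957 + 5000 × 0.476 = 6508 + 2380 = 8888
Net migration: 60–79 + 460 → 11860
→ [13683, 14115, 17376, 11860, 8888]
Dependents (band 0–19 + band 80+) = 13683 + 8888 = 22571; working-age = 43351; ratio = 22571/43351 × 100 = 52.1

52.1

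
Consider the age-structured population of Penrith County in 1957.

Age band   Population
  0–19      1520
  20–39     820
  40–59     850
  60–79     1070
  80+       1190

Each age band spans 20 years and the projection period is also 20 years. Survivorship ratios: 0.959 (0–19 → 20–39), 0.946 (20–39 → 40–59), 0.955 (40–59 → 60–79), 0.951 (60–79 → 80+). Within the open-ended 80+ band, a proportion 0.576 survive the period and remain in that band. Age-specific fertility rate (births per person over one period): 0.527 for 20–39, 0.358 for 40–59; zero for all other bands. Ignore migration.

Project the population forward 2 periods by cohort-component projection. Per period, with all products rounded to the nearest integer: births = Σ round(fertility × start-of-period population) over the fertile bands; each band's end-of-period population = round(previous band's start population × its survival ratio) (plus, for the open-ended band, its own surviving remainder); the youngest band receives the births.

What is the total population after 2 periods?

5625

Numbering the groups 1..5 from youngest to oldest:
[period 1]
Births: 820 × 0.527 = 432 ; 850 × 0.358 = 304 → total 736
Group 2: 1520 × 0.959 = 1458
Group 3: 820 × 0.946 = 776
Group 4: 850 × 0.955 = 812
Group 5: 1070 × 0.951 + 1190 × 0.576 = 1018 + 685 = 1703
End of period: [736, 1458, 776, 812, 1703]
[period 2]
Births: 1458 × 0.527 = 768 ; 776 × 0.358 = 278 → total 1046
Group 2: 736 × 0.959 = 706
Group 3: 1458 × 0.946 = 1379
Group 4: 776 × 0.955 = 741
Group 5: 812 × 0.951 + 1703 × 0.576 = 772 + 981 = 1753
End of period: [1046, 706, 1379, 741, 1753]
Total after period 2: 1046 + 706 + 1379 + 741 + 1753 = 5625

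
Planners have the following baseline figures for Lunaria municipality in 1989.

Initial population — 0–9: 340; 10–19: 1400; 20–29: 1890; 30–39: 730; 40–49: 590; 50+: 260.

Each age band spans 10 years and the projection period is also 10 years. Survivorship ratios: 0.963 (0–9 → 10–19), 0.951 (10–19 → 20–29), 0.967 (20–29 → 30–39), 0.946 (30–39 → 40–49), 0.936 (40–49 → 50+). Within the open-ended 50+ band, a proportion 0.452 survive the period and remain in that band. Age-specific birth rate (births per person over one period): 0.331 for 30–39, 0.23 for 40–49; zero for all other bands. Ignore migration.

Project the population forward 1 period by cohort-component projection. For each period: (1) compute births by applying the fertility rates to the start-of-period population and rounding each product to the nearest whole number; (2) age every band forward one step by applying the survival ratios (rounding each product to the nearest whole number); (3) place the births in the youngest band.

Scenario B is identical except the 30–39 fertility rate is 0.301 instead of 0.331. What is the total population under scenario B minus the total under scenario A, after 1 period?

[period 1]
Births: 730 × 0.331 = 242 ; 590 × 0.23 = 136 → 378
10–19: 340 × 0.963 = 327
20–29: 1400 × 0.951 = 1331
30–39: 1890 × 0.967 = 1828
40–49: 730 × 0.946 = 691
50+: 590 × 0.936 + 260 × 0.452 = 552 + 118 = 670
Population now: 0–9=378, 10–19=327, 20–29=1331, 30–39=1828, 40–49=691, 50+=670
Scenario A total after 1 period: 5225
Scenario B projection —
[period 1]
Births: 730 × 0.301 = 220 ; 590 × 0.23 = 136 → 356
10–19: 340 × 0.963 = 327
20–29: 1400 × 0.951 = 1331
30–39: 1890 × 0.967 = 1828
40–49: 730 × 0.946 = 691
50+: 590 × 0.936 + 260 × 0.452 = 552 + 118 = 670
Population now: 0–9=356, 10–19=327, 20–29=1331, 30–39=1828, 40–49=691, 50+=670
Scenario B total after 1 period: 5203
Difference B − A = 5203 − 5225 = -22

-22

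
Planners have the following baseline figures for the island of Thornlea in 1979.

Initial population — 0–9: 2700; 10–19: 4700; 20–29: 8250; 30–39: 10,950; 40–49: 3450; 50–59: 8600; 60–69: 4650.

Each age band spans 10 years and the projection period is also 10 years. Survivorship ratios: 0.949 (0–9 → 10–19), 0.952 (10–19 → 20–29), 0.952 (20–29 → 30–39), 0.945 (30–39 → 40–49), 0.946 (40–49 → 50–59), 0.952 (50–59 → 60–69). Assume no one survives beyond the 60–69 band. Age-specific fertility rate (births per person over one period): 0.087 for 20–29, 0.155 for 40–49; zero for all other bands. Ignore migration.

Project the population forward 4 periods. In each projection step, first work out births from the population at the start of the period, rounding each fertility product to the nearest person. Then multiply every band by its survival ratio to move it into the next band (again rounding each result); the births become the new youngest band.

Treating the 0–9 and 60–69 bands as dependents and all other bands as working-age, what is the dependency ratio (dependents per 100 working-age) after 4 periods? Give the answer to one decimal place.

72.8

[period 1]
Births: 8250 × 0.087 = 718 ; 3450 × 0.155 = 535 — total 1253
10–19: 2700 × 0.949 = 2562
20–29: 4700 × 0.952 = 4474
30–39: 8250 × 0.952 = 7854
40–49: 10950 × 0.945 = 10348
50–59: 3450 × 0.946 = 3264
60–69: 8600 × 0.952 = 8187
Giving 1253 / 2562 / 4474 / 7854 / 10348 / 3264 / 8187.
[period 2]
Births: 4474 × 0.087 = 389 ; 10348 × 0.155 = 1604 — total 1993
10–19: 1253 × 0.949 = 1189
20–29: 2562 × 0.952 = 2439
30–39: 4474 × 0.952 = 4259
40–49: 7854 × 0.945 = 7422
50–59: 10348 × 0.946 = 9789
60–69: 3264 × 0.952 = 3107
Giving 1993 / 1189 / 2439 / 4259 / 7422 / 9789 / 3107.
[period 3]
Births: 2439 × 0.087 = 212 ; 7422 × 0.155 = 1150 — total 1362
10–19: 1993 × 0.949 = 1891
20–29: 1189 × 0.952 = 1132
30–39: 2439 × 0.952 = 2322
40–49: 4259 × 0.945 = 4025
50–59: 7422 × 0.946 = 7021
60–69: 9789 × 0.952 = 9319
Giving 1362 / 1891 / 1132 / 2322 / 4025 / 7021 / 9319.
[period 4]
Births: 1132 × 0.087 = 98 ; 4025 × 0.155 = 624 — total 722
10–19: 1362 × 0.949 = 1293
20–29: 1891 × 0.952 = 1800
30–39: 1132 × 0.952 = 1078
40–49: 2322 × 0.945 = 2194
50–59: 4025 × 0.946 = 3808
60–69: 7021 × 0.952 = 6684
Giving 722 / 1293 / 1800 / 1078 / 2194 / 3808 / 6684.
Dependents (band 0–9 + band 60–69) = 722 + 6684 = 7406; working-age = 10173; ratio = 7406/10173 × 100 = 72.8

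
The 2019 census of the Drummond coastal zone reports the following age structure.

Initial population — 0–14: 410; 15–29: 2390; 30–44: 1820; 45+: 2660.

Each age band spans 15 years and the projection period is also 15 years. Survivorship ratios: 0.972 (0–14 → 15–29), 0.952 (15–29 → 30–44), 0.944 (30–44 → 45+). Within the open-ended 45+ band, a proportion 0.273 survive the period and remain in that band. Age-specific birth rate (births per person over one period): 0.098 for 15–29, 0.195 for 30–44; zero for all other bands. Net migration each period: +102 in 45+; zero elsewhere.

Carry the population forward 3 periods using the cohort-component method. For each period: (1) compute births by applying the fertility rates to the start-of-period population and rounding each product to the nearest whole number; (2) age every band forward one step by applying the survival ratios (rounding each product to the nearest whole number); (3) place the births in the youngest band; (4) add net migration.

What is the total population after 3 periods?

2409

Period 1:
Births: 2390 * 0.098 = 234 ; 1820 * 0.195 = 355 — total 589
15–29: 410 * 0.972 = 399
30–44: 2390 * 0.952 = 2275
45+: 1820 * 0.944 + 2660 * 0.273 = 1718 + 726 = 2444
Net migration: 45+ + 102 → 2546
Giving 589 / 399 / 2275 / 2546.
Period 2:
Births: 399 * 0.098 = 39 ; 2275 * 0.195 = 444 — total 483
15–29: 589 * 0.972 = 573
30–44: 399 * 0.952 = 380
45+: 2275 * 0.944 + 2546 * 0.273 = 2148 + 695 = 2843
Net migration: 45+ + 102 → 2945
Giving 483 / 573 / 380 / 2945.
Period 3:
Births: 573 * 0.098 = 56 ; 380 * 0.195 = 74 — total 130
15–29: 483 * 0.972 = 469
30–44: 573 * 0.952 = 545
45+: 380 * 0.944 + 2945 * 0.273 = 359 + 804 = 1163
Net migration: 45+ + 102 → 1265
Giving 130 / 469 / 545 / 1265.
Total after period 3: 130 + 469 + 545 + 1265 = 2409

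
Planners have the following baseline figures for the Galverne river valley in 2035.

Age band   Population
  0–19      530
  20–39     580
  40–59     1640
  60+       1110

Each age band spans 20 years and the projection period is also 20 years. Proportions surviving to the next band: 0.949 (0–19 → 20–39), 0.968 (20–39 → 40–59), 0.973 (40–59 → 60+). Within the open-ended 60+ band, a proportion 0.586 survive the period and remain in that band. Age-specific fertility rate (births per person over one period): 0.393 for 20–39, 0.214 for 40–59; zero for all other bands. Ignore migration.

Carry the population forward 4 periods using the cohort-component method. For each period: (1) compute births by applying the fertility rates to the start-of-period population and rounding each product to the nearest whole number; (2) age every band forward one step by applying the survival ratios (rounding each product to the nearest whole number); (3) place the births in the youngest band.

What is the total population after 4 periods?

Call the bands 1 to 4, youngest first.
Period 1.
Births: 580 × 0.393 = 228 ; 1640 × 0.214 = 351 → 579
Band 2: 530 × 0.949 = 503
Band 3: 580 × 0.968 = 561
Band 4: 1640 × 0.973 + 1110 × 0.586 = 1596 + 650 = 2246
Giving 579 / 503 / 561 / 2246.
Period 2.
Births: 503 × 0.393 = 198 ; 561 × 0.214 = 120 → 318
Band 2: 579 × 0.949 = 549
Band 3: 503 × 0.968 = 487
Band 4: 561 × 0.973 + 2246 × 0.586 = 546 + 1316 = 1862
Giving 318 / 549 / 487 / 1862.
Period 3.
Births: 549 × 0.393 = 216 ; 487 × 0.214 = 104 → 320
Band 2: 318 × 0.949 = 302
Band 3: 549 × 0.968 = 531
Band 4: 487 × 0.973 + 1862 × 0.586 = 474 + 1091 = 1565
Giving 320 / 302 / 531 / 1565.
Period 4.
Births: 302 × 0.393 = 119 ; 531 × 0.214 = 114 → 233
Band 2: 320 × 0.949 = 304
Band 3: 302 × 0.968 = 292
Band 4: 531 × 0.973 + 1565 × 0.586 = 517 + 917 = 1434
Giving 233 / 304 / 292 / 1434.
Total after period 4: 233 + 304 + 292 + 1434 = 2263

2263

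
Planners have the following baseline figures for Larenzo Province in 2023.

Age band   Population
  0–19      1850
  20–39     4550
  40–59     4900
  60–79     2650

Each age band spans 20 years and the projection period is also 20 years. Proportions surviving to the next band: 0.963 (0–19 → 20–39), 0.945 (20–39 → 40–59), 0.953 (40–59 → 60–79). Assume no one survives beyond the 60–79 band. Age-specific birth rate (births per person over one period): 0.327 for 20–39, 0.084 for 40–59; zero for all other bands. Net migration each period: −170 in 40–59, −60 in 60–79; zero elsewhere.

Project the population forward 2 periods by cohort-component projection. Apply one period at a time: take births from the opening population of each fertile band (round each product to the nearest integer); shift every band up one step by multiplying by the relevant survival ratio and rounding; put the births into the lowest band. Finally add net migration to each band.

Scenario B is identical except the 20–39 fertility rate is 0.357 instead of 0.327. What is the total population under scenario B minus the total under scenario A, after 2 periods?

Let group 1 be 0–19 through group 4 = 60–79.
[period 1]
Births: 4550 * 0.327 = 1488  |  4900 * 0.084 = 412 → total 1900
Group 2: 1850 * 0.963 = 1782
Group 3: 4550 * 0.945 = 4300
Group 4: 4900 * 0.953 = 4670
Net migration: Group 3 − 170 → 4130; Group 4 − 60 → 4610
→ [1900, 1782, 4130, 4610]
[period 2]
Births: 1782 * 0.327 = 583  |  4130 * 0.084 = 347 → total 930
Group 2: 1900 * 0.963 = 1830
Group 3: 1782 * 0.945 = 1684
Group 4: 4130 * 0.953 = 3936
Net migration: Group 3 − 170 → 1514; Group 4 − 60 → 3876
→ [930, 1830, 1514, 3876]
Scenario A total after 2 periods: 8150
Scenario B projection —
[period 1]
Births: 4550 * 0.357 = 1624  |  4900 * 0.084 = 412 → total 2036
Group 2: 1850 * 0.963 = 1782
Group 3: 4550 * 0.945 = 4300
Group 4: 4900 * 0.953 = 4670
Net migration: Group 3 − 170 → 4130; Group 4 − 60 → 4610
→ [2036, 1782, 4130, 4610]
[period 2]
Births: 1782 * 0.357 = 636  |  4130 * 0.084 = 347 → total 983
Group 2: 2036 * 0.963 = 1961
Group 3: 1782 * 0.945 = 1684
Group 4: 4130 * 0.953 = 3936
Net migration: Group 3 − 170 → 1514; Group 4 − 60 → 3876
→ [983, 1961, 1514, 3876]
Scenario B total after 2 periods: 8334
Difference B − A = 8334 − 8150 = 184

184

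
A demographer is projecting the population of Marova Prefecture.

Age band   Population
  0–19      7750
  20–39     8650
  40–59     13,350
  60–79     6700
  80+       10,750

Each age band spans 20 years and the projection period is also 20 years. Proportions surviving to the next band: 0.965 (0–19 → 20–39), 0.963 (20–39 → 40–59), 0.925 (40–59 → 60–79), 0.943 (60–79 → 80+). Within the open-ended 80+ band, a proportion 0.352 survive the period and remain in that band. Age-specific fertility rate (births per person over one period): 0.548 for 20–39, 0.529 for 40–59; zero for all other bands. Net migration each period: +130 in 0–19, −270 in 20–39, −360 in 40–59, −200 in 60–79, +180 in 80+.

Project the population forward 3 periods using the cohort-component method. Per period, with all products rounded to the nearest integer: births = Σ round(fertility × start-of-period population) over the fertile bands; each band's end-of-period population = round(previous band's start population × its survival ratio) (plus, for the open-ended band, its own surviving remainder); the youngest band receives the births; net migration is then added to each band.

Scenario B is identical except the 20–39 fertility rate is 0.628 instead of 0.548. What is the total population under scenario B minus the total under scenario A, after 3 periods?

— Period 1 —
Births: 8650 * 0.548 = 4740  |  13350 * 0.529 = 7062 — total 11802
20–39: 7750 * 0.965 = 7479
40–59: 8650 * 0.963 = 8330
60–79: 13350 * 0.925 = 12349
80+: 6700 * 0.943 + 10750 * 0.352 = 6318 + 3784 = 10102
Net migration: 0–19 + 130 → 11932; 20–39 − 270 → 7209; 40–59 − 360 → 7970; 60–79 − 200 → 12149; 80+ + 180 → 10282
→ [11932, 7209, 7970, 12149, 10282]
— Period 2 —
Births: 7209 * 0.548 = 3951  |  7970 * 0.529 = 4216 — total 8167
20–39: 11932 * 0.965 = 11514
40–59: 7209 * 0.963 = 6942
60–79: 7970 * 0.925 = 7372
80+: 12149 * 0.943 + 10282 * 0.352 = 11457 + 3619 = 15076
Net migration: 0–19 + 130 → 8297; 20–39 − 270 → 11244; 40–59 − 360 → 6582; 60–79 − 200 → 7172; 80+ + 180 → 15256
→ [8297, 11244, 6582, 7172, 15256]
— Period 3 —
Births: 11244 * 0.548 = 6162  |  6582 * 0.529 = 3482 — total 9644
20–39: 8297 * 0.965 = 8007
40–59: 11244 * 0.963 = 10828
60–79: 6582 * 0.925 = 6088
80+: 7172 * 0.943 + 15256 * 0.352 = 6763 + 5370 = 12133
Net migration: 0–19 + 130 → 9774; 20–39 − 270 → 7737; 40–59 − 360 → 10468; 60–79 − 200 → 5888; 80+ + 180 → 12313
→ [9774, 7737, 10468, 5888, 12313]
Scenario A total after 3 periods: 46180
Scenario B projection —
— Period 1 —
Births: 8650 * 0.628 = 5432  |  13350 * 0.529 = 7062 — total 12494
20–39: 7750 * 0.965 = 7479
40–59: 8650 * 0.963 = 8330
60–79: 13350 * 0.925 = 12349
80+: 6700 * 0.943 + 10750 * 0.352 = 6318 + 3784 = 10102
Net migration: 0–19 + 130 → 12624; 20–39 − 270 → 7209; 40–59 − 360 → 7970; 60–79 − 200 → 12149; 80+ + 180 → 10282
→ [12624, 7209, 7970, 12149, 10282]
— Period 2 —
Births: 7209 * 0.628 = 4527  |  7970 * 0.529 = 4216 — total 8743
20–39: 12624 * 0.965 = 12182
40–59: 7209 * 0.963 = 6942
60–79: 7970 * 0.925 = 7372
80+: 12149 * 0.943 + 10282 * 0.352 = 11457 + 3619 = 15076
Net migration: 0–19 + 130 → 8873; 20–39 − 270 → 11912; 40–59 − 360 → 6582; 60–79 − 200 → 7172; 80+ + 180 → 15256
→ [8873, 11912, 6582, 7172, 15256]
— Period 3 —
Births: 11912 * 0.628 = 7481  |  6582 * 0.529 = 3482 — total 10963
20–39: 8873 * 0.965 = 8562
40–59: 11912 * 0.963 = 11471
60–79: 6582 * 0.925 = 6088
80+: 7172 * 0.943 + 15256 * 0.352 = 6763 + 5370 = 12133
Net migration: 0–19 + 130 → 11093; 20–39 − 270 → 8292; 40–59 − 360 → 11111; 60–79 − 200 → 5888; 80+ + 180 → 12313
→ [11093, 8292, 11111, 5888, 12313]
Scenario B total after 3 periods: 48697
Difference B − A = 48697 − 46180 = 2517

2517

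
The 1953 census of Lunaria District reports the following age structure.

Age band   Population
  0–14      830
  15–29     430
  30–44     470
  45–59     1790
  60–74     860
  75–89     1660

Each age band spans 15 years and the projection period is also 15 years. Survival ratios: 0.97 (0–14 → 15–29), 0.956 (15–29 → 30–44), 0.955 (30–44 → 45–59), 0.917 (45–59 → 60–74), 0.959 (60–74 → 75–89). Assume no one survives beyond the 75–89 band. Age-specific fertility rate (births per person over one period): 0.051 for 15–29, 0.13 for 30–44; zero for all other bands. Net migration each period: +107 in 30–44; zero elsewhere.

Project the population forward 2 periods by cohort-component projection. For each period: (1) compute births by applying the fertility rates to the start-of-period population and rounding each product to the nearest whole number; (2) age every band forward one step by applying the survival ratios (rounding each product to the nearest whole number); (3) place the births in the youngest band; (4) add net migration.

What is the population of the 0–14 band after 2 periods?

— Period 1 —
Births: 430 × 0.051 = 22, 470 × 0.13 = 61 ⇒ total 83
15–29: 830 × 0.97 = 805
30–44: 430 × 0.956 = 411
45–59: 470 × 0.955 = 449
60–74: 1790 × 0.917 = 1641
75–89: 860 × 0.959 = 825
Net migration: 30–44 + 107 → 518
End of period: [83, 805, 518, 449, 1641, 825]
— Period 2 —
Births: 805 × 0.051 = 41, 518 × 0.13 = 67 ⇒ total 108
15–29: 83 × 0.97 = 81
30–44: 805 × 0.956 = 770
45–59: 518 × 0.955 = 495
60–74: 449 × 0.917 = 412
75–89: 1641 × 0.959 = 1574
Net migration: 30–44 + 107 → 877
End of period: [108, 81, 877, 495, 412, 1574]

108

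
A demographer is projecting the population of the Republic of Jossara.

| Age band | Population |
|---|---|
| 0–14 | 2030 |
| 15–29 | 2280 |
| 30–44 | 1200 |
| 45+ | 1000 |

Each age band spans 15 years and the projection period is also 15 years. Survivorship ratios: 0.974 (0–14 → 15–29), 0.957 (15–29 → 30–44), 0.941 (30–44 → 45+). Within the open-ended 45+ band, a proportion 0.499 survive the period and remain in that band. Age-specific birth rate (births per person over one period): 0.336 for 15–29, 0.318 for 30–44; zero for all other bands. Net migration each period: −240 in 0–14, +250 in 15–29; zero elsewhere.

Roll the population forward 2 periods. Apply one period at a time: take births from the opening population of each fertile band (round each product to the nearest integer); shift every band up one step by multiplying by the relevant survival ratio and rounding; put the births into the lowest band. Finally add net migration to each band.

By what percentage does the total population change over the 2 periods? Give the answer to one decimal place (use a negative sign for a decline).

Call the bands 1 to 4, youngest first.
Period 1.
Births: 2280 * 0.336 = 766  |  1200 * 0.318 = 382 — total 1148
Band 2: 2030 * 0.974 = 1977
Band 3: 2280 * 0.957 = 2182
Band 4: 1200 * 0.941 + 1000 * 0.499 = 1129 + 499 = 1628
Net migration: Band 1 − 240 → 908; Band 2 + 250 → 2227
End of period: [908, 2227, 2182, 1628]
Period 2.
Births: 2227 * 0.336 = 748  |  2182 * 0.318 = 694 — total 1442
Band 2: 908 * 0.974 = 884
Band 3: 2227 * 0.957 = 2131
Band 4: 2182 * 0.941 + 1628 * 0.499 = 2053 + 812 = 2865
Net migration: Band 1 − 240 → 1202; Band 2 + 250 → 1134
End of period: [1202, 1134, 2131, 2865]
Total: 6510 → 7332; change = 822; percentage change = 12.6%

12.6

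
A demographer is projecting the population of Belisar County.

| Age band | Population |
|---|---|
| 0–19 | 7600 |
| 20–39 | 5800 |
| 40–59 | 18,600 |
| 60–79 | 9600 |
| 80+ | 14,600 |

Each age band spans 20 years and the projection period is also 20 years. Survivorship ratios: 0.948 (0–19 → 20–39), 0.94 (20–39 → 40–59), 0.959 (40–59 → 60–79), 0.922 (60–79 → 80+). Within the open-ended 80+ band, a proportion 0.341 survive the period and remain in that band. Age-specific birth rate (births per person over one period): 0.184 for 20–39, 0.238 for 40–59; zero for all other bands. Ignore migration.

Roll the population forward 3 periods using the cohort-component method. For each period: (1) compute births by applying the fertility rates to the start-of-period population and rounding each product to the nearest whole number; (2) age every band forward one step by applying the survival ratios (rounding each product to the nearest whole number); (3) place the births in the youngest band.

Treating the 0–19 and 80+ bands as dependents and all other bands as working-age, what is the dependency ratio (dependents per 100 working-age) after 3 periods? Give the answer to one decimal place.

Numbering the bands 1..5 from youngest to oldest:
Period 1.
Births: 5800 × 0.184 = 1067 ; 18600 × 0.238 = 4427 → total 5494
Band 2: 7600 × 0.948 = 7205
Band 3: 5800 × 0.94 = 5452
Band 4: 18600 × 0.959 = 17837
Band 5: 9600 × 0.922 + 14600 × 0.341 = 8851 + 4979 = 13830
→ [5494, 7205, 5452, 17837, 13830]
Period 2.
Births: 7205 × 0.184 = 1326 ; 5452 × 0.238 = 1298 → total 2624
Band 2: 5494 × 0.948 = 5208
Band 3: 7205 × 0.94 = 6773
Band 4: 5452 × 0.959 = 5228
Band 5: 17837 × 0.922 + 13830 × 0.341 = 16446 + 4716 = 21162
→ [2624, 5208, 6773, 5228, 21162]
Period 3.
Births: 5208 × 0.184 = 958 ; 6773 × 0.238 = 1612 → total 2570
Band 2: 2624 × 0.948 = 2488
Band 3: 5208 × 0.94 = 4896
Band 4: 6773 × 0.959 = 6495
Band 5: 5228 × 0.922 + 21162 × 0.341 = 4820 + 7216 = 12036
→ [2570, 2488, 4896, 6495, 12036]
Dependents (band 0–19 + band 80+) = 2570 + 12036 = 14606; working-age = 13879; ratio = 14606/13879 × 100 = 105.2

105.2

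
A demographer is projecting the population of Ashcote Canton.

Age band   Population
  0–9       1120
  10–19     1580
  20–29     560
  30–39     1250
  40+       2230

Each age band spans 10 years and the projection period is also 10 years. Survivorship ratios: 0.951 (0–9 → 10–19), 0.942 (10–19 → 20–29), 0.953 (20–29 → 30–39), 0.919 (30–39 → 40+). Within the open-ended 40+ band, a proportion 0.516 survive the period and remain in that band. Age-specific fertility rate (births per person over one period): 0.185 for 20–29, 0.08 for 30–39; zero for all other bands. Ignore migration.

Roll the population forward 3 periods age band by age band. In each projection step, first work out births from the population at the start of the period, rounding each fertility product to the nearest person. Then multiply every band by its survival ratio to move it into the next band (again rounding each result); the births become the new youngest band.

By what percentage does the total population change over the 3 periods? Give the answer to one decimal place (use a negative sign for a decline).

-42.0

Call the bands 1 to 5, youngest first.
After projecting period 1:
Births: 560 × 0.185 = 104  |  1250 × 0.08 = 100 → 204
Band 2: 1120 × 0.951 = 1065
Band 3: 1580 × 0.942 = 1488
Band 4: 560 × 0.953 = 534
Band 5: 1250 × 0.919 + 2230 × 0.516 = 1149 + 1151 = 2300
→ [204, 1065, 1488, 534, 2300]
After projecting period 2:
Births: 1488 × 0.185 = 275  |  534 × 0.08 = 43 → 318
Band 2: 204 × 0.951 = 194
Band 3: 1065 × 0.942 = 1003
Band 4: 1488 × 0.953 = 1418
Band 5: 534 × 0.919 + 2300 × 0.516 = 491 + 1187 = 1678
→ [318, 194, 1003, 1418, 1678]
After projecting period 3:
Births: 1003 × 0.185 = 186  |  1418 × 0.08 = 113 → 299
Band 2: 318 × 0.951 = 302
Band 3: 194 × 0.942 = 183
Band 4: 1003 × 0.953 = 956
Band 5: 1418 × 0.919 + 1678 × 0.516 = 1303 + 866 = 2169
→ [299, 302, 183, 956, 2169]
Total: 6740 → 3909; change = -2831; percentage change = -42.0%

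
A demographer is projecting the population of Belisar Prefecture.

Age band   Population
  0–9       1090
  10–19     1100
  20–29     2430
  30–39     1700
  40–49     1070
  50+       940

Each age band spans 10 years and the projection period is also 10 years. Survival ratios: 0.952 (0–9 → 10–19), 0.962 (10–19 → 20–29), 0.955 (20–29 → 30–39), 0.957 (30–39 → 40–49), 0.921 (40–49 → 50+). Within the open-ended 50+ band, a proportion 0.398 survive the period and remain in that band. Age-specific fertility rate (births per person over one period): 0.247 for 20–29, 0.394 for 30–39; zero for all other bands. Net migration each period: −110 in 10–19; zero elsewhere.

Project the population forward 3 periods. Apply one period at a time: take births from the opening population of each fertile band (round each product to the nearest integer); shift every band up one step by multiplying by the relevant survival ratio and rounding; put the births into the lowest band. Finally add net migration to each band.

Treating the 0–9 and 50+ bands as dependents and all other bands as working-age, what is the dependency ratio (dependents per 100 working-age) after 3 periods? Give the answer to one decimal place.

89.5

Numbering the bands 1..6 from youngest to oldest:
Period 1:
Births: 2430 × 0.247 = 600 ; 1700 × 0.394 = 670 — total 1270
Band 2: 1090 × 0.952 = 1038
Band 3: 1100 × 0.962 = 1058
Band 4: 2430 × 0.955 = 2321
Band 5: 1700 × 0.957 = 1627
Band 6: 1070 × 0.921 + 940 × 0.398 = 985 + 374 = 1359
Net migration: Band 2 − 110 → 928
Population now: 0–9=1270, 10–19=928, 20–29=1058, 30–39=2321, 40–49=1627, 50+=1359
Period 2:
Births: 1058 × 0.247 = 261 ; 2321 × 0.394 = 914 — total 1175
Band 2: 1270 × 0.952 = 1209
Band 3: 928 × 0.962 = 893
Band 4: 1058 × 0.955 = 1010
Band 5: 2321 × 0.957 = 2221
Band 6: 1627 × 0.921 + 1359 × 0.398 = 1498 + 541 = 2039
Net migration: Band 2 − 110 → 1099
Population now: 0–9=1175, 10–19=1099, 20–29=893, 30–39=1010, 40–49=2221, 50+=2039
Period 3:
Births: 893 × 0.247 = 221 ; 1010 × 0.394 = 398 — total 619
Band 2: 1175 × 0.952 = 1119
Band 3: 1099 × 0.962 = 1057
Band 4: 893 × 0.955 = 853
Band 5: 1010 × 0.957 = 967
Band 6: 2221 × 0.921 + 2039 × 0.398 = 2046 + 812 = 2858
Net migration: Band 2 − 110 → 1009
Population now: 0–9=619, 10–19=1009, 20–29=1057, 30–39=853, 40–49=967, 50+=2858
Dependents (band 0–9 + band 50+) = 619 + 2858 = 3477; working-age = 3886; ratio = 3477/3886 × 100 = 89.5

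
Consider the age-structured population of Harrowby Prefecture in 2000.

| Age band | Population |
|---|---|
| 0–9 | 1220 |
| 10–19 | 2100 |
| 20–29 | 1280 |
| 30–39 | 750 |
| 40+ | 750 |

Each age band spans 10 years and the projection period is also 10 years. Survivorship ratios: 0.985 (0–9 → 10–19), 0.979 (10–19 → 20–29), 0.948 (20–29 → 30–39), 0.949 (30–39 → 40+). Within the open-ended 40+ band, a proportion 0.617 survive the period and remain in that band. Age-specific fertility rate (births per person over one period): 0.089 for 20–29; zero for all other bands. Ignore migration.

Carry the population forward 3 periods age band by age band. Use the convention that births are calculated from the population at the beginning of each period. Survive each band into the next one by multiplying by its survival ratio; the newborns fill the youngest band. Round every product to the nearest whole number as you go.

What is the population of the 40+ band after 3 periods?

Call the groups 1 to 5, youngest first.
Period 1.
Births: 1280 × 0.089 = 114
Group 2: 1220 × 0.985 = 1202
Group 3: 2100 × 0.979 = 2056
Group 4: 1280 × 0.948 = 1213
Group 5: 750 × 0.949 + 750 × 0.617 = 712 + 463 = 1175
Population now: 0–9=114, 10–19=1202, 20–29=2056, 30–39=1213, 40+=1175
Period 2.
Births: 2056 × 0.089 = 183
Group 2: 114 × 0.985 = 112
Group 3: 1202 × 0.979 = 1177
Group 4: 2056 × 0.948 = 1949
Group 5: 1213 × 0.949 + 1175 × 0.617 = 1151 + 725 = 1876
Population now: 0–9=183, 10–19=112, 20–29=1177, 30–39=1949, 40+=1876
Period 3.
Births: 1177 × 0.089 = 105
Group 2: 183 × 0.985 = 180
Group 3: 112 × 0.979 = 110
Group 4: 1177 × 0.948 = 1116
Group 5: 1949 × 0.949 + 1876 × 0.617 = 1850 + 1157 = 3007
Population now: 0–9=105, 10–19=180, 20–29=110, 30–39=1116, 40+=3007

3007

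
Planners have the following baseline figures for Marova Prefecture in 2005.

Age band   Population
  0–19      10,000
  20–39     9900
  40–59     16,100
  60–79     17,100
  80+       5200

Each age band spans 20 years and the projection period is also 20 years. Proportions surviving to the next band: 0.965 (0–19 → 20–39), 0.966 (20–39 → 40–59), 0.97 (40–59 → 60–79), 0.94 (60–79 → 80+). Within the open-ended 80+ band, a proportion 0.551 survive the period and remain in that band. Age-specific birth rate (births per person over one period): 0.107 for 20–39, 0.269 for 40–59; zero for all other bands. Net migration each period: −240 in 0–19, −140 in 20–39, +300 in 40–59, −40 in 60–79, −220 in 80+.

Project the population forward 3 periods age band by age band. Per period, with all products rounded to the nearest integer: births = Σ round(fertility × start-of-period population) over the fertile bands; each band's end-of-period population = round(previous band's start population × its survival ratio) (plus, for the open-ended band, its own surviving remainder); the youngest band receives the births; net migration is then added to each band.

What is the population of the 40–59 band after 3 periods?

(Groups numbered youngest = 1 to oldest = 5.)
After projecting period 1:
Births: 9900 × 0.107 = 1059  |  16100 × 0.269 = 4331 → total 5390
Group 2: 10000 × 0.965 = 9650
Group 3: 9900 × 0.966 = 9563
Group 4: 16100 × 0.97 = 15617
Group 5: 17100 × 0.94 + 5200 × 0.551 = 16074 + 2865 = 18939
Net migration: Group 1 − 240 → 5150; Group 2 − 140 → 9510; Group 3 + 300 → 9863; Group 4 − 40 → 15577; Group 5 − 220 → 18719
Population now: 0–19=5150, 20–39=9510, 40–59=9863, 60–79=15577, 80+=18719
After projecting period 2:
Births: 9510 × 0.107 = 1018  |  9863 × 0.269 = 2653 → total 3671
Group 2: 5150 × 0.965 = 4970
Group 3: 9510 × 0.966 = 9187
Group 4: 9863 × 0.97 = 9567
Group 5: 15577 × 0.94 + 18719 × 0.551 = 14642 + 10314 = 24956
Net migration: Group 1 − 240 → 3431; Group 2 − 140 → 4830; Group 3 + 300 → 9487; Group 4 − 40 → 9527; Group 5 − 220 → 24736
Population now: 0–19=3431, 20–39=4830, 40–59=9487, 60–79=9527, 80+=24736
After projecting period 3:
Births: 4830 × 0.107 = 517  |  9487 × 0.269 = 2552 → total 3069
Group 2: 3431 × 0.965 = 3311
Group 3: 4830 × 0.966 = 4666
Group 4: 9487 × 0.97 = 9202
Group 5: 9527 × 0.94 + 24736 × 0.551 = 8955 + 13630 = 22585
Net migration: Group 1 − 240 → 2829; Group 2 − 140 → 3171; Group 3 + 300 → 4966; Group 4 − 40 → 9162; Group 5 − 220 → 22365
Population now: 0–19=2829, 20–39=3171, 40–59=4966, 60–79=9162, 80+=22365

4966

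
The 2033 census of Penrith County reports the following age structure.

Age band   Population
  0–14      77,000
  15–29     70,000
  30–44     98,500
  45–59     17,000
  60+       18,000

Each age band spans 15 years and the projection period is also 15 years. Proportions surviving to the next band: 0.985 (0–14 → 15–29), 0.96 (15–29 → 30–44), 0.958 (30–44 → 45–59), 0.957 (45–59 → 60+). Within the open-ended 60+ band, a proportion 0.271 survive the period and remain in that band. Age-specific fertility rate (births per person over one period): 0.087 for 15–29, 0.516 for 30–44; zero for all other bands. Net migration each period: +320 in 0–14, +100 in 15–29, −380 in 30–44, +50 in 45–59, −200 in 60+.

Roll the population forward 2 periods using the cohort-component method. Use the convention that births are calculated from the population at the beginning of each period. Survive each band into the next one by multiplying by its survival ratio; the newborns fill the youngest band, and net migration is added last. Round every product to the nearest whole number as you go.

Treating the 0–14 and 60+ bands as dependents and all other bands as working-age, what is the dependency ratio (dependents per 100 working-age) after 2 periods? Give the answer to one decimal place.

— Period 1 —
Births: 70000 × 0.087 = 6090, 98500 × 0.516 = 50826 ⇒ total 56916
15–29: 77000 × 0.985 = 75845
30–44: 70000 × 0.96 = 67200
45–59: 98500 × 0.958 = 94363
60+: 17000 × 0.957 + 18000 × 0.271 = 16269 + 4878 = 21147
Net migration: 0–14 + 320 → 57236; 15–29 + 100 → 75945; 30–44 − 380 → 66820; 45–59 + 50 → 94413; 60+ − 200 → 20947
Population now: 0–14=57236, 15–29=75945, 30–44=66820, 45–59=94413, 60+=20947
— Period 2 —
Births: 75945 × 0.087 = 6607, 66820 × 0.516 = 34479 ⇒ total 41086
15–29: 57236 × 0.985 = 56377
30–44: 75945 × 0.96 = 72907
45–59: 66820 × 0.958 = 64014
60+: 94413 × 0.957 + 20947 × 0.271 = 90353 + 5677 = 96030
Net migration: 0–14 + 320 → 41406; 15–29 + 100 → 56477; 30–44 − 380 → 72527; 45–59 + 50 → 64064; 60+ − 200 → 95830
Population now: 0–14=41406, 15–29=56477, 30–44=72527, 45–59=64064, 60+=95830
Dependents (band 0–14 + band 60+) = 41406 + 95830 = 137236; working-age = 193068; ratio = 137236/193068 × 100 = 71.1

71.1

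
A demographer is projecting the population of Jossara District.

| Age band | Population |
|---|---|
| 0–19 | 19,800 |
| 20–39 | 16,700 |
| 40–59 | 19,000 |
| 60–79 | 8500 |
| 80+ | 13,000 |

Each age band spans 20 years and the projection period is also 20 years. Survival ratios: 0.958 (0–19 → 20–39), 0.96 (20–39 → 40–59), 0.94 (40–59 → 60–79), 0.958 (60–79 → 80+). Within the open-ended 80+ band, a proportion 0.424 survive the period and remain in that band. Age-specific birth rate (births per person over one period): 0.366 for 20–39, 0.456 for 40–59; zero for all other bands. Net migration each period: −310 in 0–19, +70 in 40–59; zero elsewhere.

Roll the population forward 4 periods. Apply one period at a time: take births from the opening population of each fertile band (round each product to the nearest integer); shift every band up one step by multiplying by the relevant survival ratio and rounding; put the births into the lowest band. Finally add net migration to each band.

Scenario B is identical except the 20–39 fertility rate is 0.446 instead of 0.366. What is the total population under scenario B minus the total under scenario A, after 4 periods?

[period 1]
Births: 16700 × 0.366 = 6112, 19000 × 0.456 = 8664 — total 14776
20–39: 19800 × 0.958 = 18968
40–59: 16700 × 0.96 = 16032
60–79: 19000 × 0.94 = 17860
80+: 8500 × 0.958 + 13000 × 0.424 = 8143 + 5512 = 13655
Net migration: 0–19 − 310 → 14466; 40–59 + 70 → 16102
End of period: [14466, 18968, 16102, 17860, 13655]
[period 2]
Births: 18968 × 0.366 = 6942, 16102 × 0.456 = 7343 — total 14285
20–39: 14466 × 0.958 = 13858
40–59: 18968 × 0.96 = 18209
60–79: 16102 × 0.94 = 15136
80+: 17860 × 0.958 + 13655 × 0.424 = 17110 + 5790 = 22900
Net migration: 0–19 − 310 → 13975; 40–59 + 70 → 18279
End of period: [13975, 13858, 18279, 15136, 22900]
[period 3]
Births: 13858 × 0.366 = 5072, 18279 × 0.456 = 8335 — total 13407
20–39: 13975 × 0.958 = 13388
40–59: 13858 × 0.96 = 13304
60–79: 18279 × 0.94 = 17182
80+: 15136 × 0.958 + 22900 × 0.424 = 14500 + 9710 = 24210
Net migration: 0–19 − 310 → 13097; 40–59 + 70 → 13374
End of period: [13097, 13388, 13374, 17182, 24210]
[period 4]
Births: 13388 × 0.366 = 4900, 13374 × 0.456 = 6099 — total 10999
20–39: 13097 × 0.958 = 12547
40–59: 13388 × 0.96 = 12852
60–79: 13374 × 0.94 = 12572
80+: 17182 × 0.958 + 24210 × 0.424 = 16460 + 10265 = 26725
Net migration: 0–19 − 310 → 10689; 40–59 + 70 → 12922
End of period: [10689, 12547, 12922, 12572, 26725]
Scenario A total after 4 periods: 75455
Scenario B projection —
[period 1]
Births: 16700 × 0.446 = 7448, 19000 × 0.456 = 8664 — total 16112
20–39: 19800 × 0.958 = 18968
40–59: 16700 × 0.96 = 16032
60–79: 19000 × 0.94 = 17860
80+: 8500 × 0.958 + 13000 × 0.424 = 8143 + 5512 = 13655
Net migration: 0–19 − 310 → 15802; 40–59 + 70 → 16102
End of period: [15802, 18968, 16102, 17860, 13655]
[period 2]
Births: 18968 × 0.446 = 8460, 16102 × 0.456 = 7343 — total 15803
20–39: 15802 × 0.958 = 15138
40–59: 18968 × 0.96 = 18209
60–79: 16102 × 0.94 = 15136
80+: 17860 × 0.958 + 13655 × 0.424 = 17110 + 5790 = 22900
Net migration: 0–19 − 310 → 15493; 40–59 + 70 → 18279
End of period: [15493, 15138, 18279, 15136, 22900]
[period 3]
Births: 15138 × 0.446 = 6752, 18279 × 0.456 = 8335 — total 15087
20–39: 15493 × 0.958 = 14842
40–59: 15138 × 0.96 = 14532
60–79: 18279 × 0.94 = 17182
80+: 15136 × 0.958 + 22900 × 0.424 = 14500 + 9710 = 24210
Net migration: 0–19 − 310 → 14777; 40–59 + 70 → 14602
End of period: [14777, 14842, 14602, 17182, 24210]
[period 4]
Births: 14842 × 0.446 = 6620, 14602 × 0.456 = 6659 — total 13279
20–39: 14777 × 0.958 = 14156
40–59: 14842 × 0.96 = 14248
60–79: 14602 × 0.94 = 13726
80+: 17182 × 0.958 + 24210 × 0.424 = 16460 + 10265 = 26725
Net migration: 0–19 − 310 → 12969; 40–59 + 70 → 14318
End of period: [12969, 14156, 14318, 13726, 26725]
Scenario B total after 4 periods: 81894
Difference B − A = 81894 − 75455 = 6439

6439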